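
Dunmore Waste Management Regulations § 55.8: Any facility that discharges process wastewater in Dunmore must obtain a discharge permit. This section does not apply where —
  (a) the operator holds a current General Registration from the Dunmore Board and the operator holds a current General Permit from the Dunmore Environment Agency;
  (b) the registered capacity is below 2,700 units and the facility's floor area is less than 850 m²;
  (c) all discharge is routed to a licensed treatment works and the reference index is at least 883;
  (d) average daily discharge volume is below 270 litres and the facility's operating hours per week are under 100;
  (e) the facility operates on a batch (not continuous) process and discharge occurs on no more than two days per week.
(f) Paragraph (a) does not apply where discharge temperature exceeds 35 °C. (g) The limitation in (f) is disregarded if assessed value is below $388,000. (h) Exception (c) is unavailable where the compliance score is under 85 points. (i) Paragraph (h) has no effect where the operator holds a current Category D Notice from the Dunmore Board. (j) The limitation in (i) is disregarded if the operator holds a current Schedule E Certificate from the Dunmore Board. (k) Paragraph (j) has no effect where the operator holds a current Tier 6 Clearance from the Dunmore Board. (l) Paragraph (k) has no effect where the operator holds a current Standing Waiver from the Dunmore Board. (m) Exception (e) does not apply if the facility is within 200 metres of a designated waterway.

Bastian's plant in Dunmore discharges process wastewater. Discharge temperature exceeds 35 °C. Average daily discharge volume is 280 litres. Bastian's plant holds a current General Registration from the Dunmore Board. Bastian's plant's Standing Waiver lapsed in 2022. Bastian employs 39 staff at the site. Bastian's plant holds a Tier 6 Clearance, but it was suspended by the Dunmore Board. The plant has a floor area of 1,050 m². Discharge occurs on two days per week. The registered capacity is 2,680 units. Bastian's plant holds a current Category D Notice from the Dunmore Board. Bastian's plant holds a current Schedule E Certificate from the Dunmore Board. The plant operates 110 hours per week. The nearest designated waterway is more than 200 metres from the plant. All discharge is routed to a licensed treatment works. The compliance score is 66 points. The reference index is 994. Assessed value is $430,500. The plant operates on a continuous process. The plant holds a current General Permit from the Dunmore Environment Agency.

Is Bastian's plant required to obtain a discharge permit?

All of (a)'s requirements are met (a current General Registration is held; a current General Permit is held). But: (f) operates — discharge temperature exceeds 35 °C. (g), which would lift (f), is inapplicable — assessed value is $430,500, not below $388,000. So (a) is unavailable.
Exception (b) does not apply: the facility's floor area is 1,050 m², not less than 850 m².
Exception (c)'s conditions are all satisfied: discharge is routed to a licensed treatment works; the reference index is 994, meeting the 883 threshold. But applying paragraphs (h)–(l): (h) operates — the compliance score is 66 points, under the 85 points limit. (i) would limit (h) — a current Category D Notice is held — but (j) sets (i) aside: (j) operates — a current Schedule E Certificate is held. (k) is not engaged (the Tier 6 Clearance is not current), so (j) stands. Exception (c) does not apply.
Exception (d) fails — average daily discharge volume is 280 litres, not below 270 litres.
Exception (e) does not apply: the facility operates on a continuous process.
No exception displaces § 55.8.

Yes — Bastian's plant must obtain a discharge permit.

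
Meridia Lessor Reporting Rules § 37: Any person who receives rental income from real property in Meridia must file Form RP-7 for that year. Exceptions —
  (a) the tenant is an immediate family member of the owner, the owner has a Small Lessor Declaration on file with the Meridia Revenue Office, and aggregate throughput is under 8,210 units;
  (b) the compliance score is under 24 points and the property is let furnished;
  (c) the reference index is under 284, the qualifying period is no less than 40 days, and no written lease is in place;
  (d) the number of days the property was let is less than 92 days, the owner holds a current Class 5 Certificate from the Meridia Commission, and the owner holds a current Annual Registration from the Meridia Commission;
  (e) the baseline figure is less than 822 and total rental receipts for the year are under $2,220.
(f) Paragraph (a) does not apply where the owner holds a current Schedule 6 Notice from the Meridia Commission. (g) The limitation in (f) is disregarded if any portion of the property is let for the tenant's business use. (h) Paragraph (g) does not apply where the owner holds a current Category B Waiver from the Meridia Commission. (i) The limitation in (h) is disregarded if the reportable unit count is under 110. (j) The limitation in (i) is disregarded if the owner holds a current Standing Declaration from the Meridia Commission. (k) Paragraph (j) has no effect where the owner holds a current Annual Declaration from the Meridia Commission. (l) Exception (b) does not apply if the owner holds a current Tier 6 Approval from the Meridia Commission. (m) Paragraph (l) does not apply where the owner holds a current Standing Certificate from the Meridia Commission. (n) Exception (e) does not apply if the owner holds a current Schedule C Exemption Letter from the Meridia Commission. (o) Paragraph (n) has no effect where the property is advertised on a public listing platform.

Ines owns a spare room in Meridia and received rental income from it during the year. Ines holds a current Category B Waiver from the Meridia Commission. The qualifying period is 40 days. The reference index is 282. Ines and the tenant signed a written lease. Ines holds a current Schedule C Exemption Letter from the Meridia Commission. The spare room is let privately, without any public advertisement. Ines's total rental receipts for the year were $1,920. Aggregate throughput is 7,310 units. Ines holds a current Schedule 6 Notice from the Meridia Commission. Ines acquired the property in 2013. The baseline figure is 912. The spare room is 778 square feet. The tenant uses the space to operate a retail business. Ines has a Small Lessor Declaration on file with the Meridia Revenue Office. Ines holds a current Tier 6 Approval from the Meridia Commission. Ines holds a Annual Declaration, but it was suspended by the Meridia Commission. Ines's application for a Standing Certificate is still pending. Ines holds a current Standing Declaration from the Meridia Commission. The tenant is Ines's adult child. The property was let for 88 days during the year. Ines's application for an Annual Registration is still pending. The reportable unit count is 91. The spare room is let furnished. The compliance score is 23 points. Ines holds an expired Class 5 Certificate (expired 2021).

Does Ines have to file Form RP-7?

All of (a)'s requirements are met (the tenant is an immediate family member; a Small Lessor Declaration is on file; aggregate throughput is 7,310 units, under the 8,210 units limit). However, paragraphs (f)–(k) must be considered: (f) operates against (a): a current Schedule 6 Notice is held. (g) applies (the space is let for business use), but yields to (h): (h) is triggered — a current Category B Waiver is held. (i) would limit (h) — the reportable unit count is 91, under the 110 limit — but (j) sets (i) aside: (j) operates against (i): a current Standing Declaration is held. (k), which would lift (j), is not engaged — no current Annual Declaration is held. Exception (a) does not apply.
All of (b)'s requirements are met (the compliance score is 23 points, under the 24 points limit; the property is let furnished). Turning to paragraphs (l)–(m): (l) is engaged — a current Tier 6 Approval is held. (m) is not engaged (there is no Standing Certificate in force), so (l) stands. Exception (b) does not apply.
Exception (c) fails — a written lease is in place.
Exception (d) requires that the owner holds a current Class 5 Certificate from the Meridia Commission; but the Class 5 Certificate is not current, so (d) is unavailable.
Exception (e) does not apply: the baseline figure is 912, not less than 822.
No exception is made out. Ines falls within the general rule.

Yes — Ines must file Form RP-7.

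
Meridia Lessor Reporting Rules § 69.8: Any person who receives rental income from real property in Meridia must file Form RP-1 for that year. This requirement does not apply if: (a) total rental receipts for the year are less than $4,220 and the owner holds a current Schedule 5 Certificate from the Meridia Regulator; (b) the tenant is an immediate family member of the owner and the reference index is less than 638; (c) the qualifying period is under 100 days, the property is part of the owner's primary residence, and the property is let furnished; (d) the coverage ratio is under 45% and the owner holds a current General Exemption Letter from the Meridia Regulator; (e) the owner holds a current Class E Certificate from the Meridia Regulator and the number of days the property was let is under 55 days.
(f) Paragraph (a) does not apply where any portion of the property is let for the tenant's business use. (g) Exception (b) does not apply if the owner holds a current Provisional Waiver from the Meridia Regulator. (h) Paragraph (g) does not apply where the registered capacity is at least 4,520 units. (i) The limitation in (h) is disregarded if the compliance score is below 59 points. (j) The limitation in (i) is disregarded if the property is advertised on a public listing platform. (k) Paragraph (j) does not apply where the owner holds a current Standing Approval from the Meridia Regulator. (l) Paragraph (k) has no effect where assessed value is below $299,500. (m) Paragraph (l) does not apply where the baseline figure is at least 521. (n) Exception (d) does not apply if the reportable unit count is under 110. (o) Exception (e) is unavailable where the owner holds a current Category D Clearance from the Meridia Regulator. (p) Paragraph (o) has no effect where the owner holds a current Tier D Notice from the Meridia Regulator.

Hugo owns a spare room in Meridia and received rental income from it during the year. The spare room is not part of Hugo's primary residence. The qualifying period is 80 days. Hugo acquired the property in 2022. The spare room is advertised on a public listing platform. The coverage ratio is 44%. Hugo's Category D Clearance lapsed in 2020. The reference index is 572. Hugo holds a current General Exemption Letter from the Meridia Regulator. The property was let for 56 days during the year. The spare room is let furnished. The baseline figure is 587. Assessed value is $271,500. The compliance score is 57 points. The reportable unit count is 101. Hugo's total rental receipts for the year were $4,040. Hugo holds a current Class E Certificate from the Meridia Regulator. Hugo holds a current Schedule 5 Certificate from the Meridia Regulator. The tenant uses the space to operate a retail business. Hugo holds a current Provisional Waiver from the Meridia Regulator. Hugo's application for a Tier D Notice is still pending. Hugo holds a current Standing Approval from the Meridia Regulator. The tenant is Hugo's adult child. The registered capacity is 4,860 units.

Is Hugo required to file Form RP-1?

Exception (a)'s conditions are all satisfied: total rental receipts for the year are $4,040, less than the $4,220 limit; a current Schedule 5 Certificate is held. But applying paragraph (f): (f) applies — the space is let for business use. So (a) is unavailable.
Exception (b)'s conditions are all satisfied: the tenant is an immediate family member; the reference index is 572, less than the 638 limit. However, paragraphs (g)–(m) must be considered: (g) operates against (b): a current Provisional Waiver is held. (h) would limit (g) — the registered capacity is 4,860 units, meeting the 4,520 units threshold — but (i) sets (h) aside: (i) is engaged — the compliance score is 57 points, below the 59 points limit. (j) is triggered (the property is publicly advertised), but is displaced by (k): (k) operates — a current Standing Approval is held. (l) is triggered (assessed value is $271,500, below the $299,500 limit), but is set aside by (m): (m) operates against (l): the baseline figure is 587, meeting the 521 threshold. (b) is therefore removed.
Exception (c) does not apply: the spare room is not part of the primary residence.
Exception (d)'s conditions are all satisfied: the coverage ratio is 44%, under the 45% limit; a current General Exemption Letter is held. But applying paragraph (n): (n) operates against (d): the reportable unit count is 101, under the 110 limit. (d) is therefore removed.
Exception (e) does not apply: the number of days the property was let is 56 days, not under 55 days.
No exception applies. The general rule governs.

Yes — Hugo must file Form RP-1.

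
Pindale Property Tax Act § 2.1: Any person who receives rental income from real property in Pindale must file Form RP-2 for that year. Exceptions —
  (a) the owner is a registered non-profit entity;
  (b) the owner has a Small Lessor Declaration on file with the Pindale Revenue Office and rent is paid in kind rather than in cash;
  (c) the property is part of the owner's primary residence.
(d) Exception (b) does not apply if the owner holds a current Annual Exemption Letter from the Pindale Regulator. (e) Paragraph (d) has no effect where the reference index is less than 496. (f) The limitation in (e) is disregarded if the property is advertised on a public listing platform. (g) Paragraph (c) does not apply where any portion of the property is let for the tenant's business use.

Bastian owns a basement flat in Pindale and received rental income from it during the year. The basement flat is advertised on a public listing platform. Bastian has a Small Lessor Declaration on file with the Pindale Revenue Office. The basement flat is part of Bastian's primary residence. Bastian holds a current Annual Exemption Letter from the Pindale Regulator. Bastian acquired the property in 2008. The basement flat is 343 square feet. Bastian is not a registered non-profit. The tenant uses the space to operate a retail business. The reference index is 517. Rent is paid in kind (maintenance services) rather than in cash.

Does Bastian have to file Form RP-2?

Exception (a) fails — Bastian is not a registered non-profit.
Exception (b)'s conditions are all satisfied: a Small Lessor Declaration is on file; rent is paid in kind. But: (d) operates against (b): a current Annual Exemption Letter is held. (e) is not engaged (the reference index is 517, not less than 496), so (d) stands. (b) is therefore removed.
Exception (c) is satisfied on its face — the basement flat is part of the primary residence. However, paragraph (g) must be considered: (g) applies — the space is let for business use. So (c) is unavailable.
Every exception is unavailable, so the rule governs.

Yes — Bastian must file Form RP-2.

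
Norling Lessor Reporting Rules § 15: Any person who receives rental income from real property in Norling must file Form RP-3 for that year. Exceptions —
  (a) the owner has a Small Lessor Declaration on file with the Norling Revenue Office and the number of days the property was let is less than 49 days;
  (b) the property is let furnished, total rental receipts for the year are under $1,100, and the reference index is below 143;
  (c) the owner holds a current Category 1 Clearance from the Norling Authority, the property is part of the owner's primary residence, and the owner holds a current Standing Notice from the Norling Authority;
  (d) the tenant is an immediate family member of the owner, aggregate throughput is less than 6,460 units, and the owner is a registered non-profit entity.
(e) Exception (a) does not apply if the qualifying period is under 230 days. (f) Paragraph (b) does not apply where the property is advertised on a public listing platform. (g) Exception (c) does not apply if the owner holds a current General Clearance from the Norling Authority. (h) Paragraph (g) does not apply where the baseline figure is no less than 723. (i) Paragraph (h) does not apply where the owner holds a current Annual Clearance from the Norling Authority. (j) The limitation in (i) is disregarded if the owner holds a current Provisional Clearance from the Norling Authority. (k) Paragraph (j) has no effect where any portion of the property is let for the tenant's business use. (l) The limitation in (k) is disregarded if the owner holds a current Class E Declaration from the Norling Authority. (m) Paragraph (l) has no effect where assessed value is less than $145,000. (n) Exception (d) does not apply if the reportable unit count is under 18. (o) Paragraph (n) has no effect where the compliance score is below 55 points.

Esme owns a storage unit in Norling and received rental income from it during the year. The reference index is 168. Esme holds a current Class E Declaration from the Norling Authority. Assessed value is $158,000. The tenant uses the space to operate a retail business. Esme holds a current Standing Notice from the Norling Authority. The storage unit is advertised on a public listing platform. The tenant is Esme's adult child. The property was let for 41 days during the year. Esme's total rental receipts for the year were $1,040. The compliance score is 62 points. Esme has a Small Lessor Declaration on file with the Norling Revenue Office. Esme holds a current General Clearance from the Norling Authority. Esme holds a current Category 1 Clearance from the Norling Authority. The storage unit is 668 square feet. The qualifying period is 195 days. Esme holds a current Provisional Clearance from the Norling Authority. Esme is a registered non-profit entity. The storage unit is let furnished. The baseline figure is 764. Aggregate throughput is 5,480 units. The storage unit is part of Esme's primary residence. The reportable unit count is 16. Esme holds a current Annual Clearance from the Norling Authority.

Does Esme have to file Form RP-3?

Exception (a)'s conditions are all satisfied: a Small Lessor Declaration is on file; the number of days the property was let is 41 days, less than the 49 days limit. But applying paragraph (e): (e) operates against (a): the qualifying period is 195 days, under the 230 days limit. (a) is therefore removed.
Exception (b) requires that the reference index is below 143; but the reference index is 168, not below 143, so (b) is unavailable.
Exception (c): a current Category 1 Clearance is held; the storage unit is part of the primary residence; a current Standing Notice is held — every condition holds. Applying paragraphs (g)–(m): (g) is triggered (a current General Clearance is held), but yields to (h): (h) operates against (g): the baseline figure is 764, meeting the 723 threshold. (i) would limit (h) — a current Annual Clearance is held — but (j) sets (i) aside: (j) is engaged — a current Provisional Clearance is held. (k) is triggered (the space is let for business use), but yields to (l): (l) is triggered — a current Class E Declaration is held. (m) does not operate here (assessed value is $158,000, not less than $145,000), so (l) stands. Exception (c) stands.
Exception (d) is satisfied on its face — the tenant is an immediate family member; aggregate throughput is 5,480 units, less than the 6,460 units limit; Esme is a registered non-profit. But applying paragraphs (n)–(o): (n) operates — the reportable unit count is 16, under the 18 limit. (o), which would lift (n), does not operate here — the compliance score is 62 points, not below 55 points. (d) is therefore removed.

No — exception (c) applies; Esme is not required to file Form RP-3.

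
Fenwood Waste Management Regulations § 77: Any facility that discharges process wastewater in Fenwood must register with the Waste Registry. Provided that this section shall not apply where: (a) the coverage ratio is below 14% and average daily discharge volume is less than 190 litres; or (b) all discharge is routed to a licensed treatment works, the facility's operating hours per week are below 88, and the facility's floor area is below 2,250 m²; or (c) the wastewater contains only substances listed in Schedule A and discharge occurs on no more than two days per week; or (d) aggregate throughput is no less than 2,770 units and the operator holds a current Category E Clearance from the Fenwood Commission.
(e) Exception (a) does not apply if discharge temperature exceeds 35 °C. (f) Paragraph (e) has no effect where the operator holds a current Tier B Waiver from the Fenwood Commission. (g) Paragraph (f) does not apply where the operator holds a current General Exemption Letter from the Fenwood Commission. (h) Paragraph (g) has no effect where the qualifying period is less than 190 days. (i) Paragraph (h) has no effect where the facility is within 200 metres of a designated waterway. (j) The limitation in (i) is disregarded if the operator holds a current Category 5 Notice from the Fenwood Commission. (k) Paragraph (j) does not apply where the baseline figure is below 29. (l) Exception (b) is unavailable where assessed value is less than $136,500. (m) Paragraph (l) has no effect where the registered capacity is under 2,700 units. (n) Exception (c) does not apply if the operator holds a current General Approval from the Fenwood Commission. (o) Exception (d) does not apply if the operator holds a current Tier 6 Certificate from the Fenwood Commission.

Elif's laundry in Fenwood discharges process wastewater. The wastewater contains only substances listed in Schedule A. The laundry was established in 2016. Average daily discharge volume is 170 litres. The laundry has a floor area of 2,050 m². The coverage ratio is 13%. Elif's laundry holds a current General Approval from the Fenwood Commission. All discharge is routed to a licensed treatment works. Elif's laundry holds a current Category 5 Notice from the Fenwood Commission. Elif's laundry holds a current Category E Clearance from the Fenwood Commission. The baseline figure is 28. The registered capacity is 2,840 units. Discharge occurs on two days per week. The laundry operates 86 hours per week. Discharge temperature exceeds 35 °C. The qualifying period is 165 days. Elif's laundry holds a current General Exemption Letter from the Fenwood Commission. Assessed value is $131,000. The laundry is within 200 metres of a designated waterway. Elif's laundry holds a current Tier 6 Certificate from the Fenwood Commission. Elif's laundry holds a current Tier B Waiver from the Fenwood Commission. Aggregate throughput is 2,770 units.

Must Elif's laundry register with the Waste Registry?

Exception (a)'s conditions are all satisfied: the coverage ratio is 13%, below the 14% limit; average daily discharge volume is 170 litres, less than the 190 litres limit. However, paragraphs (e)–(k) must be considered: (e) operates against (a): discharge temperature exceeds 35 °C. (f) applies (a current Tier B Waiver is held), but is overridden by (g): (g) operates — a current General Exemption Letter is held. (h) operates (the qualifying period is 165 days, less than the 190 days limit), but is displaced by (i): (i) is engaged — the laundry is within 200 m of a designated waterway. (j) applies (a current Category 5 Notice is held), but is itself disapplied by (k): (k) operates against (j): the baseline figure is 28, below the 29 limit. So (a) is unavailable.
Exception (b)'s conditions are all satisfied: discharge is routed to a licensed treatment works; the facility's operating hours per week are 86, below the 88 limit; the facility's floor area is 2,050 m², below the 2,250 m² limit. However, paragraphs (l)–(m) must be considered: (l) is engaged — assessed value is $131,000, less than the $136,500 limit. (m), which would lift (l), is inapplicable — the registered capacity is 2,840 units, not under 2,700 units. (b) is therefore removed.
Exception (c): the wastewater is Schedule-A-only; discharge occurs on no more than two days per week — every condition holds. However, paragraph (n) must be considered: (n) operates — a current General Approval is held. Exception (c) does not apply.
Exception (d) is satisfied on its face — aggregate throughput is 2,770 units, meeting the 2,770 units threshold; a current Category E Clearance is held. However, paragraph (o) must be considered: (o) operates against (d): a current Tier 6 Certificate is held. Exception (d) does not apply.
No exception applies. The general rule governs.

Yes — Elif's laundry must register with the Waste Registry.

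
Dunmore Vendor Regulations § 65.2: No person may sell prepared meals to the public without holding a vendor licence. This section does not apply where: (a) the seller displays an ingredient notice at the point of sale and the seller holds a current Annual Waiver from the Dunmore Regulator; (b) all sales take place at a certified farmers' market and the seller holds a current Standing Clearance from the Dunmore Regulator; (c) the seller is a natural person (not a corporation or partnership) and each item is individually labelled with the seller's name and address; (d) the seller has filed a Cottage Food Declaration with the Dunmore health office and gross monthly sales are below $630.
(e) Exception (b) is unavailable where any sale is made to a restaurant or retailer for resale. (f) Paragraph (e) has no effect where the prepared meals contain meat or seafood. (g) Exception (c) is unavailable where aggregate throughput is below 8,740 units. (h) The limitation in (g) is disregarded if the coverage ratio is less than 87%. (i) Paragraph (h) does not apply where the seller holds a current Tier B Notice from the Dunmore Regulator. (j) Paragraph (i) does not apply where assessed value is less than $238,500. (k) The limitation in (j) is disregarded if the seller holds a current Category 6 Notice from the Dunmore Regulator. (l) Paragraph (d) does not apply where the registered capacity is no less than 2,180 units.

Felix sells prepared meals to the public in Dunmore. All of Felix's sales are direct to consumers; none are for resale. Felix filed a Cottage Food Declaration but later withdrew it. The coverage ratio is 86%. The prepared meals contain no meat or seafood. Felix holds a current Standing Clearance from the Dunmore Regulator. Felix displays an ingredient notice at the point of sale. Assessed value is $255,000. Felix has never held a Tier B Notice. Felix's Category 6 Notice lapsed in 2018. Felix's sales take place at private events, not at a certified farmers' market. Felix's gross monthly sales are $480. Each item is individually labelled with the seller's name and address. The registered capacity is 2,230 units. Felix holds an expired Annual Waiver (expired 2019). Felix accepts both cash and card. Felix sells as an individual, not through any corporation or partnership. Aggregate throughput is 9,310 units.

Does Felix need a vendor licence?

Exception (a) requires that the seller holds a current Annual Waiver from the Dunmore Regulator; but the Annual Waiver is not current, so (a) is unavailable.
Exception (b) requires that all sales take place at a certified farmers' market; but sales are at private events, not a certified farmers' market, so (b) is unavailable.
All of (c)'s requirements are met (the seller is a natural person; items are individually labelled). Applying paragraphs (g)–(k): (g) is inapplicable — aggregate throughput is 9,310 units, not below 8,740 units. So (c) applies.
Exception (d) fails — the Cottage Food Declaration was withdrawn.

No — exception (c) applies; Felix is not required to hold a vendor licence.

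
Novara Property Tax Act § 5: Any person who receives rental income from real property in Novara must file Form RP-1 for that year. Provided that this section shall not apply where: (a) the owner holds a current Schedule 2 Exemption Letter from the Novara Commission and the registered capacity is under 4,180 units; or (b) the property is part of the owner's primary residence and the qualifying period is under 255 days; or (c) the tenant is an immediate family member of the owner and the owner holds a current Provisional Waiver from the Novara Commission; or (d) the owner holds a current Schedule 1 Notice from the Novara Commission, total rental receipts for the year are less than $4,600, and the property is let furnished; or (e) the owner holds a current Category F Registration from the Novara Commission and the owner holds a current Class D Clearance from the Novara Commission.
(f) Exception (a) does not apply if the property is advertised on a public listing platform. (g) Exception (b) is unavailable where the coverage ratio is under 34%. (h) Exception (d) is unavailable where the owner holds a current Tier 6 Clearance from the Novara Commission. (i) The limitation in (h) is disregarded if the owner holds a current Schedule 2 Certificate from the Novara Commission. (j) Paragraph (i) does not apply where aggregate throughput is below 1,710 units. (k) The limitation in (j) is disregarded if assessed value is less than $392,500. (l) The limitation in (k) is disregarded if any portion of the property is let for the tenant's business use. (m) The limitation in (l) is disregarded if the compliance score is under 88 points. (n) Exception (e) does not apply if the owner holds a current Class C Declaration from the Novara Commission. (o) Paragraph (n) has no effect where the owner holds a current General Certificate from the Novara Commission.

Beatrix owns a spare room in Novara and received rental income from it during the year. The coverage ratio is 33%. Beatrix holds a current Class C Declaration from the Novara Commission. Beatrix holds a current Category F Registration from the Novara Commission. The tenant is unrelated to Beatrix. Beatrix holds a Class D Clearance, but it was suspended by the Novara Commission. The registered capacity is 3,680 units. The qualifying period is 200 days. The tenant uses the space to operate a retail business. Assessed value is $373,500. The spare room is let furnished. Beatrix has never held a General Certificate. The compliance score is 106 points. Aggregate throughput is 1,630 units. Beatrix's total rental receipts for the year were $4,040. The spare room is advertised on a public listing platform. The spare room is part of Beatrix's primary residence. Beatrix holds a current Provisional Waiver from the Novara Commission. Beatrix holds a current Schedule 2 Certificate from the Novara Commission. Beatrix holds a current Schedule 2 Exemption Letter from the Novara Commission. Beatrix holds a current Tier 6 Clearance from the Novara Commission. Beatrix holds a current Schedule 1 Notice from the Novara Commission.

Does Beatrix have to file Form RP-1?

Exception (a): a current Schedule 2 Exemption Letter is held; the registered capacity is 3,680 units, under the 4,180 units limit — every condition holds. Turning to paragraph (f): (f) is engaged — the property is publicly advertised. Exception (a) does not apply.
Exception (b)'s conditions are all satisfied: the spare room is part of the primary residence; the qualifying period is 200 days, under the 255 days limit. However, paragraph (g) must be considered: (g) operates against (b): the coverage ratio is 33%, under the 34% limit. So (b) is unavailable.
Exception (c) does not apply: the tenant is unrelated to the owner.
Exception (d): a current Schedule 1 Notice is held; total rental receipts for the year are $4,040, less than the $4,600 limit; the property is let furnished — every condition holds. However, paragraphs (h)–(m) must be considered: (h) operates against (d): a current Tier 6 Clearance is held. (i) would limit (h) — a current Schedule 2 Certificate is held — but (j) sets (i) aside: (j) applies — aggregate throughput is 1,630 units, below the 1,710 units limit. (k) operates (assessed value is $373,500, less than the $392,500 limit), but yields to (l): (l) operates against (k): the space is let for business use. (m) is not triggered (the compliance score is 106 points, not under 88 points), so (l) stands. Exception (d) does not apply.
Exception (e) fails — no current Class D Clearance is held.
No exception applies. The general rule governs.

Yes — Beatrix must file Form RP-1.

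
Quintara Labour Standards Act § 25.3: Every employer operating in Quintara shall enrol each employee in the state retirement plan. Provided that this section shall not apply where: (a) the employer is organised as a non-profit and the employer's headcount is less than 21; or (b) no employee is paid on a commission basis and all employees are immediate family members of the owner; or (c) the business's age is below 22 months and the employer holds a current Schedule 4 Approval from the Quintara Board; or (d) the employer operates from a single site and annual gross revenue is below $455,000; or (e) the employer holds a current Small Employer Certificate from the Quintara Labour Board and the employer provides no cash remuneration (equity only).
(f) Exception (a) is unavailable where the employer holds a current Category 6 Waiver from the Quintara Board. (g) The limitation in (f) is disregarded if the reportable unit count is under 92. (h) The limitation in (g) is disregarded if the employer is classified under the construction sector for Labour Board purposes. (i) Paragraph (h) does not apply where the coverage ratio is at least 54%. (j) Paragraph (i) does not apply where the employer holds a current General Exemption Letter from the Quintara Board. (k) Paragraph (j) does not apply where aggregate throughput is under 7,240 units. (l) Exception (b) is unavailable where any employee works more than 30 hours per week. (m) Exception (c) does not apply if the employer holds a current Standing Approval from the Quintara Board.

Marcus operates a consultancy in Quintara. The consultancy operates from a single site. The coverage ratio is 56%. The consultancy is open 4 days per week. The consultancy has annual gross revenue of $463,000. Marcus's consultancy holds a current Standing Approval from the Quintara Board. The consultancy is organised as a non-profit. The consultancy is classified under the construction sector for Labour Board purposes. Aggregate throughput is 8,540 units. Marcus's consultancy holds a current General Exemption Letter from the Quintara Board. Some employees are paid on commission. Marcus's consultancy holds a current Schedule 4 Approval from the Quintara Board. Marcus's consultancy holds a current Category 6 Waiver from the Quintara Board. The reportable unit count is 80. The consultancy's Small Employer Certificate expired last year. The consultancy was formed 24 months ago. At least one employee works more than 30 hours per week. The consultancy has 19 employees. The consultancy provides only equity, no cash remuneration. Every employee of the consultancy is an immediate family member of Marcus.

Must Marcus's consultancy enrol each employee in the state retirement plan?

Yes — Marcus's consultancy must enrol each employee in the state retirement plan.

Exception (a)'s conditions are all satisfied: the employer is a non-profit; the employer's headcount is 19, less than the 21 limit. But applying paragraphs (f)–(k): (f) is triggered — a current Category 6 Waiver is held. (g) would limit (f) — the reportable unit count is 80, under the 92 limit — but (h) sets (g) aside: (h) operates against (g): the consultancy is classified under the construction sector. (i) is engaged (the coverage ratio is 56%, meeting the 54% threshold), but is displaced by (j): (j) is engaged — a current General Exemption Letter is held. (k) is not engaged (aggregate throughput is 8,540 units, not under 7,240 units), so (j) stands. Exception (a) does not apply.
Exception (b) requires that no employee is paid on a commission basis; but some employees are paid on commission, so (b) is unavailable.
Exception (c) requires that the business's age is below 22 months; but the business's age is 24 months, not below 22 months, so (c) is unavailable.
Exception (d) fails — annual gross revenue is $463,000, not below $455,000.
Exception (e) requires that the employer holds a current Small Employer Certificate from the Quintara Labour Board; but the Small Employer Certificate has expired, so (e) is unavailable.
No exception is made out. Marcus's consultancy falls within the general rule.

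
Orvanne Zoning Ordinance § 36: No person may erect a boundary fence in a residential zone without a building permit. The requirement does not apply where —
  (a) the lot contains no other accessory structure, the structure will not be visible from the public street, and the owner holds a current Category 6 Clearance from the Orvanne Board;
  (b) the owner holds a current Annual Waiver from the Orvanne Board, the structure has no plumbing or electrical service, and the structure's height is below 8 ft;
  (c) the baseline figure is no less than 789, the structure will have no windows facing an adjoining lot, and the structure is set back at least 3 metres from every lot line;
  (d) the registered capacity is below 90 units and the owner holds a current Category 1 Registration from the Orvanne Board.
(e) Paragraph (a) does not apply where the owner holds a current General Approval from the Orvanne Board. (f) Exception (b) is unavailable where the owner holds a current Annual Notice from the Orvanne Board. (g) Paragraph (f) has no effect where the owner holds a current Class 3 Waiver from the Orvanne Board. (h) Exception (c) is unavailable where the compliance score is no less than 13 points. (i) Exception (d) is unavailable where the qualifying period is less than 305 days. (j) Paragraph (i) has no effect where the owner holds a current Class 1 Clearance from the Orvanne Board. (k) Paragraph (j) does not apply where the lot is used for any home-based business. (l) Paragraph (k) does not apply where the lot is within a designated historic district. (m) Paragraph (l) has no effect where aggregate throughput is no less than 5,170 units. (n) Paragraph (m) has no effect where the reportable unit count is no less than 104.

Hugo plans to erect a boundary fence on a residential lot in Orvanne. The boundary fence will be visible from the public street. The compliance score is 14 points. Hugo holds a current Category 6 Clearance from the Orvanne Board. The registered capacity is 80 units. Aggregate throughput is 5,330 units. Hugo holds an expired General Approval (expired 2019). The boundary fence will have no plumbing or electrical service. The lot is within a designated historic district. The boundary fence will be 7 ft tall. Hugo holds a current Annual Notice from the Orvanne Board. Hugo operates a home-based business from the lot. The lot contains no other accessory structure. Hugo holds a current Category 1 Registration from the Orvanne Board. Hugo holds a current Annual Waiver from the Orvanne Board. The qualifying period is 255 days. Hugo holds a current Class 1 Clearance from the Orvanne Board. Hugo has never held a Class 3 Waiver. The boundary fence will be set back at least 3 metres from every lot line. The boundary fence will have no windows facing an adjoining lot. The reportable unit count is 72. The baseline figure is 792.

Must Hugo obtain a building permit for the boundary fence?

Yes — Hugo must obtain a building permit.

Exception (a) fails — the structure will be visible from the street.
Exception (b): a current Annual Waiver is held; there is no plumbing or electrical service; the structure's height is 7 ft, below the 8 ft limit — every condition holds. Turning to paragraphs (f)–(g): (f) operates against (b): a current Annual Notice is held. (g) is not engaged (there is no Class 3 Waiver in force), so (f) stands. (b) is therefore removed.
Exception (c) is satisfied on its face — the baseline figure is 792, meeting the 789 threshold; no windows face an adjoining lot; the setback is at least 3 m on every side. But applying paragraph (h): (h) operates against (c): the compliance score is 14 points, meeting the 13 points threshold. (c) is therefore removed.
Exception (d)'s conditions are all satisfied: the registered capacity is 80 units, below the 90 units limit; a current Category 1 Registration is held. But: (i) operates — the qualifying period is 255 days, less than the 305 days limit. (j) would limit (i) — a current Class 1 Clearance is held — but (k) sets (j) aside: (k) operates — a home-based business operates on the lot. (l) would limit (k) — the lot is in a historic district — but (m) sets (l) aside: (m) applies — aggregate throughput is 5,330 units, meeting the 5,170 units threshold. (n) is not triggered (the reportable unit count is 72, short of 104), so (m) stands. (d) is therefore removed.
No exception applies. The general rule governs.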